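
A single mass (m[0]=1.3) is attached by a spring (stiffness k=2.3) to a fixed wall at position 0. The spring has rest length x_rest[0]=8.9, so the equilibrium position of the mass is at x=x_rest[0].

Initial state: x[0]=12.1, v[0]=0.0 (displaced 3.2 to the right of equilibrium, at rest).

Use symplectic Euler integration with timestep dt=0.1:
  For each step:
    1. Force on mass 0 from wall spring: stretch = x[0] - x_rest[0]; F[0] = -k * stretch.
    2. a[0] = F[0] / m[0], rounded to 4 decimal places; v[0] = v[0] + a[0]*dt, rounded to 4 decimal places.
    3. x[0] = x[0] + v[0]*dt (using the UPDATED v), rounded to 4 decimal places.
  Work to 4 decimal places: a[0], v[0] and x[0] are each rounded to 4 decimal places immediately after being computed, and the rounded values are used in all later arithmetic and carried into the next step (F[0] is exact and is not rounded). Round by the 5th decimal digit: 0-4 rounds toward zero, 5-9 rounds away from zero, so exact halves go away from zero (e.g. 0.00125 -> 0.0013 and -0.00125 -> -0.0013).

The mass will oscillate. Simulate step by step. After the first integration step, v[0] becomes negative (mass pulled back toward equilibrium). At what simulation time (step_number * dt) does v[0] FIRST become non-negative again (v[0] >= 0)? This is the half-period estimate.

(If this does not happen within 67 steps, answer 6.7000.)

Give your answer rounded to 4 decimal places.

Step 0: x=[12.1000] v=[0.0000]
Step 1: x=[12.0434] v=[-0.5662]
Step 2: x=[11.9312] v=[-1.1223]
Step 3: x=[11.7653] v=[-1.6586]
Step 4: x=[11.5488] v=[-2.1655]
Step 5: x=[11.2854] v=[-2.6341]
Step 6: x=[10.9798] v=[-3.0561]
Step 7: x=[10.6374] v=[-3.4241]
Step 8: x=[10.2643] v=[-3.7315]
Step 9: x=[9.8670] v=[-3.9729]
Step 10: x=[9.4526] v=[-4.1440]
Step 11: x=[9.0284] v=[-4.2418]
Step 12: x=[8.6020] v=[-4.2645]
Step 13: x=[8.1808] v=[-4.2118]
Step 14: x=[7.7723] v=[-4.0846]
Step 15: x=[7.3838] v=[-3.8851]
Step 16: x=[7.0221] v=[-3.6169]
Step 17: x=[6.6936] v=[-3.2847]
Step 18: x=[6.4042] v=[-2.8943]
Step 19: x=[6.1589] v=[-2.4527]
Step 20: x=[5.9621] v=[-1.9677]
Step 21: x=[5.8173] v=[-1.4479]
Step 22: x=[5.7271] v=[-0.9025]
Step 23: x=[5.6930] v=[-0.3411]
Step 24: x=[5.7156] v=[0.2263]
First v>=0 after going negative at step 24, time=2.4000

Answer: 2.4000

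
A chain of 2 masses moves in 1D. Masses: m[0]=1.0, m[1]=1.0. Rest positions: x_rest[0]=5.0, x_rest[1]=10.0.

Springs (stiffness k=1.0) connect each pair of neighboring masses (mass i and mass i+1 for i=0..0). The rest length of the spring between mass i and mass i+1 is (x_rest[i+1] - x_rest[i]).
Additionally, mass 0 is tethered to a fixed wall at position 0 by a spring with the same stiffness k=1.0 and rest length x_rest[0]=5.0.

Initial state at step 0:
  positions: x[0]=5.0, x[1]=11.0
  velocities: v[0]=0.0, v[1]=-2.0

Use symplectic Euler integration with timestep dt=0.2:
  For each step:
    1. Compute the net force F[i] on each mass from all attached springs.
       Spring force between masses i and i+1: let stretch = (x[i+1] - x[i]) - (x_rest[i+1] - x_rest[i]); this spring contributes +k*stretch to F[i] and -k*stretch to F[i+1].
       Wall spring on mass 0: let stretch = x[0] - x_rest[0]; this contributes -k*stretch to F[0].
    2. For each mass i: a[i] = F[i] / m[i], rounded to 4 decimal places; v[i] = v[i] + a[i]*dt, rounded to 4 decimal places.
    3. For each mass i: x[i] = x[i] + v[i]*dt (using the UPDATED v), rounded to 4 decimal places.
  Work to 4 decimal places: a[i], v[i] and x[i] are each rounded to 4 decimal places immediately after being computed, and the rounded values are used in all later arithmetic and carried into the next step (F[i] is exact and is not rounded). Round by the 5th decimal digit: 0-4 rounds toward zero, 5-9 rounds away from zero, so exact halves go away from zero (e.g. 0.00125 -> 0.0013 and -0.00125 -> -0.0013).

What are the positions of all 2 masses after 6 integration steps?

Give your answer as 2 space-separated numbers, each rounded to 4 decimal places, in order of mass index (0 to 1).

Step 0: x=[5.0000 11.0000] v=[0.0000 -2.0000]
Step 1: x=[5.0400 10.5600] v=[0.2000 -2.2000]
Step 2: x=[5.0992 10.0992] v=[0.2960 -2.3040]
Step 3: x=[5.1544 9.6384] v=[0.2762 -2.3040]
Step 4: x=[5.1828 9.1982] v=[0.1421 -2.2008]
Step 5: x=[5.1645 8.7974] v=[-0.0914 -2.0039]
Step 6: x=[5.0850 8.4513] v=[-0.3977 -1.7305]

Answer: 5.0850 8.4513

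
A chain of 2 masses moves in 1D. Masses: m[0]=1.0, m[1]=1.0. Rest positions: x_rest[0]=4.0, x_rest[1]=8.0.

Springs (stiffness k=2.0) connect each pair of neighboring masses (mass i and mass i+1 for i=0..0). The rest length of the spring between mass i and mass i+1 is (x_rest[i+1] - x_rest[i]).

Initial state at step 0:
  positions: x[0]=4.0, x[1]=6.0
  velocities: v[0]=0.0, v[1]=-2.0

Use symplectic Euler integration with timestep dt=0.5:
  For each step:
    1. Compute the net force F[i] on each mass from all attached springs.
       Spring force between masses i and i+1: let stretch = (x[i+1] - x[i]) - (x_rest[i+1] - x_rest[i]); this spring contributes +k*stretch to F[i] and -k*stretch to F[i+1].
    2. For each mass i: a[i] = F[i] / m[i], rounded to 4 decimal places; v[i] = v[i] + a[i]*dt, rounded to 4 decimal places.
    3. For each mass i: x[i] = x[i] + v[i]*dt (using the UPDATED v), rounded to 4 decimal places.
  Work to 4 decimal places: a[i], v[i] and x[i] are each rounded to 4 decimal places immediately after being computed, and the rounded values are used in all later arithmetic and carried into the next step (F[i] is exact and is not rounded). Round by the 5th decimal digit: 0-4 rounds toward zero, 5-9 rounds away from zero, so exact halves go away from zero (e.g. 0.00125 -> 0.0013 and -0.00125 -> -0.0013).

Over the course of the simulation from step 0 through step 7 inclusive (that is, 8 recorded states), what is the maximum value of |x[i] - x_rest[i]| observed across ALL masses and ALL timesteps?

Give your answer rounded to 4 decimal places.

Answer: 5.0000

Derivation:
Step 0: x=[4.0000 6.0000] v=[0.0000 -2.0000]
Step 1: x=[3.0000 6.0000] v=[-2.0000 0.0000]
Step 2: x=[1.5000 6.5000] v=[-3.0000 1.0000]
Step 3: x=[0.5000 6.5000] v=[-2.0000 0.0000]
Step 4: x=[0.5000 5.5000] v=[0.0000 -2.0000]
Step 5: x=[1.0000 4.0000] v=[1.0000 -3.0000]
Step 6: x=[1.0000 3.0000] v=[0.0000 -2.0000]
Step 7: x=[0.0000 3.0000] v=[-2.0000 0.0000]
Max displacement = 5.0000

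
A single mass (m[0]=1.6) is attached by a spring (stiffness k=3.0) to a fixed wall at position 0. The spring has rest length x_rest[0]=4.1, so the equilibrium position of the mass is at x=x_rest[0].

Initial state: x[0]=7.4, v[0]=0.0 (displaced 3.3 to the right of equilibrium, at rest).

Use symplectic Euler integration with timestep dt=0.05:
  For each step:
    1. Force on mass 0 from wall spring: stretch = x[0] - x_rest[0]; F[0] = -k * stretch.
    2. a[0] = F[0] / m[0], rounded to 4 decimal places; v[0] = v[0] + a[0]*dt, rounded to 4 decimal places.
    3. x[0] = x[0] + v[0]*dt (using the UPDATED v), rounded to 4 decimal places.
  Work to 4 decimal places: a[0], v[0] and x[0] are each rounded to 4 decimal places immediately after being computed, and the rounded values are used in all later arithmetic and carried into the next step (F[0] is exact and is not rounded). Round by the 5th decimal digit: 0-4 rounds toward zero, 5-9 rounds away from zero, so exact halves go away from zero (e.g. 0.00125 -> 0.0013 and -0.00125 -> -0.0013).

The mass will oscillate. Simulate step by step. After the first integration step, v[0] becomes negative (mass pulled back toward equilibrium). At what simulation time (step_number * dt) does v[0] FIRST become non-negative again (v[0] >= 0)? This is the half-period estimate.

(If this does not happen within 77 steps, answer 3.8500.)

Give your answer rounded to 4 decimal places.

Step 0: x=[7.4000] v=[0.0000]
Step 1: x=[7.3845] v=[-0.3094]
Step 2: x=[7.3536] v=[-0.6173]
Step 3: x=[7.3075] v=[-0.9223]
Step 4: x=[7.2464] v=[-1.2230]
Step 5: x=[7.1705] v=[-1.5180]
Step 6: x=[7.0802] v=[-1.8059]
Step 7: x=[6.9759] v=[-2.0853]
Step 8: x=[6.8582] v=[-2.3549]
Step 9: x=[6.7275] v=[-2.6135]
Step 10: x=[6.5845] v=[-2.8598]
Step 11: x=[6.4299] v=[-3.0927]
Step 12: x=[6.2643] v=[-3.3111]
Step 13: x=[6.0886] v=[-3.5140]
Step 14: x=[5.9036] v=[-3.7004]
Step 15: x=[5.7101] v=[-3.8695]
Step 16: x=[5.5091] v=[-4.0204]
Step 17: x=[5.3015] v=[-4.1525]
Step 18: x=[5.0882] v=[-4.2651]
Step 19: x=[4.8703] v=[-4.3577]
Step 20: x=[4.6488] v=[-4.4299]
Step 21: x=[4.4247] v=[-4.4814]
Step 22: x=[4.1991] v=[-4.5118]
Step 23: x=[3.9730] v=[-4.5211]
Step 24: x=[3.7475] v=[-4.5092]
Step 25: x=[3.5237] v=[-4.4762]
Step 26: x=[3.3026] v=[-4.4222]
Step 27: x=[3.0852] v=[-4.3474]
Step 28: x=[2.8726] v=[-4.2523]
Step 29: x=[2.6657] v=[-4.1372]
Step 30: x=[2.4656] v=[-4.0027]
Step 31: x=[2.2731] v=[-3.8495]
Step 32: x=[2.0892] v=[-3.6782]
Step 33: x=[1.9147] v=[-3.4897]
Step 34: x=[1.7505] v=[-3.2848]
Step 35: x=[1.5973] v=[-3.0645]
Step 36: x=[1.4558] v=[-2.8299]
Step 37: x=[1.3267] v=[-2.5820]
Step 38: x=[1.2106] v=[-2.3220]
Step 39: x=[1.1080] v=[-2.0511]
Step 40: x=[1.0195] v=[-1.7706]
Step 41: x=[0.9454] v=[-1.4818]
Step 42: x=[0.8861] v=[-1.1861]
Step 43: x=[0.8419] v=[-0.8848]
Step 44: x=[0.8129] v=[-0.5794]
Step 45: x=[0.7993] v=[-0.2712]
Step 46: x=[0.8012] v=[0.0382]
First v>=0 after going negative at step 46, time=2.3000

Answer: 2.3000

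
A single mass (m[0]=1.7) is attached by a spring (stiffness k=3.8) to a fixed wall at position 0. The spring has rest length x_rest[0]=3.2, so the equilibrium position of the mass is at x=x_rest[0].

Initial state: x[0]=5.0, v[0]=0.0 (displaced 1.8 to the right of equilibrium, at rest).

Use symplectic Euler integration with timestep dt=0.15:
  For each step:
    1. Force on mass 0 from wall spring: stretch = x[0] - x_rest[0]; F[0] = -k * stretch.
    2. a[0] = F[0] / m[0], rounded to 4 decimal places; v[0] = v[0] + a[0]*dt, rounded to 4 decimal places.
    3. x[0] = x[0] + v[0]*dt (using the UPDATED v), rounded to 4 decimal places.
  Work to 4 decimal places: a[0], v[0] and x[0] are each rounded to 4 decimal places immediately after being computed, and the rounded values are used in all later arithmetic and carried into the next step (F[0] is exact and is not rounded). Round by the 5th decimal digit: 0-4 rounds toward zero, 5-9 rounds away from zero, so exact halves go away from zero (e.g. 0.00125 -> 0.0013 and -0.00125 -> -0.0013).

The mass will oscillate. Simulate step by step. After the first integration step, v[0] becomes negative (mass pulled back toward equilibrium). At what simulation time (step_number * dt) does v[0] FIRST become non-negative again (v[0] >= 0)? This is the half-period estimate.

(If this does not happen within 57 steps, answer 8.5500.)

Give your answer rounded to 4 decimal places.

Step 0: x=[5.0000] v=[0.0000]
Step 1: x=[4.9095] v=[-0.6035]
Step 2: x=[4.7330] v=[-1.1767]
Step 3: x=[4.4794] v=[-1.6907]
Step 4: x=[4.1614] v=[-2.1197]
Step 5: x=[3.7951] v=[-2.4421]
Step 6: x=[3.3989] v=[-2.6416]
Step 7: x=[2.9927] v=[-2.7083]
Step 8: x=[2.5969] v=[-2.6388]
Step 9: x=[2.2314] v=[-2.4366]
Step 10: x=[1.9146] v=[-2.1118]
Step 11: x=[1.6625] v=[-1.6808]
Step 12: x=[1.4877] v=[-1.1653]
Step 13: x=[1.3990] v=[-0.5912]
Step 14: x=[1.4009] v=[0.0127]
First v>=0 after going negative at step 14, time=2.1000

Answer: 2.1000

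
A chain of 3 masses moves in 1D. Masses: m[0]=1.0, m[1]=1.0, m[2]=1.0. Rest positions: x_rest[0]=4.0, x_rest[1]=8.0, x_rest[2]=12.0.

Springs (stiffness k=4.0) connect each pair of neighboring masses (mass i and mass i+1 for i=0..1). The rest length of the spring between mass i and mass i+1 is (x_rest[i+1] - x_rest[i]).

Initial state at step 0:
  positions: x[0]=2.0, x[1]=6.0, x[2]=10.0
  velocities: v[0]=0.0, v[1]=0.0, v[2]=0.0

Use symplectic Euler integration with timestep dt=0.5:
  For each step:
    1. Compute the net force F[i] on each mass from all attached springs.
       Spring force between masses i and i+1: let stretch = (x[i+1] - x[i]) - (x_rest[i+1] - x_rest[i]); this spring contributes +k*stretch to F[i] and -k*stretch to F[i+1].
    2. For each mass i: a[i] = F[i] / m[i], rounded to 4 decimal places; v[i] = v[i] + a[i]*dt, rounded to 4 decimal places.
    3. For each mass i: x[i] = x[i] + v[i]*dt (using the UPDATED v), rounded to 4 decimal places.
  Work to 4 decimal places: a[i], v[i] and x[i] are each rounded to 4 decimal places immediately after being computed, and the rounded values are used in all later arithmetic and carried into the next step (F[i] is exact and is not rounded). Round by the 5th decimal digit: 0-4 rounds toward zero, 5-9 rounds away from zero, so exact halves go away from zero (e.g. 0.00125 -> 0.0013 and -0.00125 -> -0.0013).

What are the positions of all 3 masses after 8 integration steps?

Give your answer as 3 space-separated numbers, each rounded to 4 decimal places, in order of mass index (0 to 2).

Step 0: x=[2.0000 6.0000 10.0000] v=[0.0000 0.0000 0.0000]
Step 1: x=[2.0000 6.0000 10.0000] v=[0.0000 0.0000 0.0000]
Step 2: x=[2.0000 6.0000 10.0000] v=[0.0000 0.0000 0.0000]
Step 3: x=[2.0000 6.0000 10.0000] v=[0.0000 0.0000 0.0000]
Step 4: x=[2.0000 6.0000 10.0000] v=[0.0000 0.0000 0.0000]
Step 5: x=[2.0000 6.0000 10.0000] v=[0.0000 0.0000 0.0000]
Step 6: x=[2.0000 6.0000 10.0000] v=[0.0000 0.0000 0.0000]
Step 7: x=[2.0000 6.0000 10.0000] v=[0.0000 0.0000 0.0000]
Step 8: x=[2.0000 6.0000 10.0000] v=[0.0000 0.0000 0.0000]

Answer: 2.0000 6.0000 10.0000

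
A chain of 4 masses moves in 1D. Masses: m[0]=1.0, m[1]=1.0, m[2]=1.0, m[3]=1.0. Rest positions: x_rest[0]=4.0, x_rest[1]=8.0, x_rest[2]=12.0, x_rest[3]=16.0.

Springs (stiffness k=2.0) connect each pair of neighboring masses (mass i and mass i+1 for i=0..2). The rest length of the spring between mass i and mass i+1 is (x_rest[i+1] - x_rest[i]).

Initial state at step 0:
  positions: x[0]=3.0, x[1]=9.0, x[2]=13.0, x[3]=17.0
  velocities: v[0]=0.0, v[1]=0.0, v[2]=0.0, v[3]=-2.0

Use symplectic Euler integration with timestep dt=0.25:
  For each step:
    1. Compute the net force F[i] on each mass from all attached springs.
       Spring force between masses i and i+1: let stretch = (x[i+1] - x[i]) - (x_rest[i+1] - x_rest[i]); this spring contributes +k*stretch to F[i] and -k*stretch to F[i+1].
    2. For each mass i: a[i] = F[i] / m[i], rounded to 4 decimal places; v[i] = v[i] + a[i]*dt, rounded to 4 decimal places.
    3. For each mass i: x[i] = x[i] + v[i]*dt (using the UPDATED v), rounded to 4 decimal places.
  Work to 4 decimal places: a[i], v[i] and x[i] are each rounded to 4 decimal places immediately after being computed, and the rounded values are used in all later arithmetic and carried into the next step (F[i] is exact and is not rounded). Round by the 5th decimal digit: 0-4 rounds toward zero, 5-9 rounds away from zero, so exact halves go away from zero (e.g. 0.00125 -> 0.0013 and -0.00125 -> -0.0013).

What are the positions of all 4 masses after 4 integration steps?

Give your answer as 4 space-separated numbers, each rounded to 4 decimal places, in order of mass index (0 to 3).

Answer: 4.6915 7.6319 12.1651 15.5118

Derivation:
Step 0: x=[3.0000 9.0000 13.0000 17.0000] v=[0.0000 0.0000 0.0000 -2.0000]
Step 1: x=[3.2500 8.7500 13.0000 16.5000] v=[1.0000 -1.0000 0.0000 -2.0000]
Step 2: x=[3.6875 8.3438 12.9063 16.0625] v=[1.7500 -1.6250 -0.3750 -1.7500]
Step 3: x=[4.2071 7.9258 12.6368 15.7305] v=[2.0782 -1.6719 -1.0782 -1.3281]
Step 4: x=[4.6915 7.6319 12.1651 15.5118] v=[1.9376 -1.1758 -1.8869 -0.8750]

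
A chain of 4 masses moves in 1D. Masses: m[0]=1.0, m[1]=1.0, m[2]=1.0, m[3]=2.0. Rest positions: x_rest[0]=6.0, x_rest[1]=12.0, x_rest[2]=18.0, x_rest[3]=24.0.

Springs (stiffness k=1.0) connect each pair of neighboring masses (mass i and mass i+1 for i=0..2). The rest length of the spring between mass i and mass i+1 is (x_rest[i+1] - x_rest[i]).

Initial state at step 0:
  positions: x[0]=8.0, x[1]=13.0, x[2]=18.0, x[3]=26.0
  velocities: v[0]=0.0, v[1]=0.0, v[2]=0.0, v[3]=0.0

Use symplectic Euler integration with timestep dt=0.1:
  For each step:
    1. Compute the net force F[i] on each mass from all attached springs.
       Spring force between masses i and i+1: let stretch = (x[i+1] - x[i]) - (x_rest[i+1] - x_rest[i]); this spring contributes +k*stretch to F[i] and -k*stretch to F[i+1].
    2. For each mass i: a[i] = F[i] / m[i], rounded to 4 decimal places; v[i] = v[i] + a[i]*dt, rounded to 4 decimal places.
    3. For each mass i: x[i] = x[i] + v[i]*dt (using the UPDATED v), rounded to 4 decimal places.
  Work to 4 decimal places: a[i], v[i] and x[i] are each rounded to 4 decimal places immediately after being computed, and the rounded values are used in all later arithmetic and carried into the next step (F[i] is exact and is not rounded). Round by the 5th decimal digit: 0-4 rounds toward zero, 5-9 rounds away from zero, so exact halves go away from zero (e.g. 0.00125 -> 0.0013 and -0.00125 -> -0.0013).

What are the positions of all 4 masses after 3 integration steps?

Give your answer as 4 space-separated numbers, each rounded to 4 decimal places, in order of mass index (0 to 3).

Step 0: x=[8.0000 13.0000 18.0000 26.0000] v=[0.0000 0.0000 0.0000 0.0000]
Step 1: x=[7.9900 13.0000 18.0300 25.9900] v=[-0.1000 0.0000 0.3000 -0.1000]
Step 2: x=[7.9701 13.0002 18.0893 25.9702] v=[-0.1990 0.0020 0.5930 -0.1980]
Step 3: x=[7.9405 13.0010 18.1765 25.9410] v=[-0.2960 0.0079 0.8722 -0.2921]

Answer: 7.9405 13.0010 18.1765 25.9410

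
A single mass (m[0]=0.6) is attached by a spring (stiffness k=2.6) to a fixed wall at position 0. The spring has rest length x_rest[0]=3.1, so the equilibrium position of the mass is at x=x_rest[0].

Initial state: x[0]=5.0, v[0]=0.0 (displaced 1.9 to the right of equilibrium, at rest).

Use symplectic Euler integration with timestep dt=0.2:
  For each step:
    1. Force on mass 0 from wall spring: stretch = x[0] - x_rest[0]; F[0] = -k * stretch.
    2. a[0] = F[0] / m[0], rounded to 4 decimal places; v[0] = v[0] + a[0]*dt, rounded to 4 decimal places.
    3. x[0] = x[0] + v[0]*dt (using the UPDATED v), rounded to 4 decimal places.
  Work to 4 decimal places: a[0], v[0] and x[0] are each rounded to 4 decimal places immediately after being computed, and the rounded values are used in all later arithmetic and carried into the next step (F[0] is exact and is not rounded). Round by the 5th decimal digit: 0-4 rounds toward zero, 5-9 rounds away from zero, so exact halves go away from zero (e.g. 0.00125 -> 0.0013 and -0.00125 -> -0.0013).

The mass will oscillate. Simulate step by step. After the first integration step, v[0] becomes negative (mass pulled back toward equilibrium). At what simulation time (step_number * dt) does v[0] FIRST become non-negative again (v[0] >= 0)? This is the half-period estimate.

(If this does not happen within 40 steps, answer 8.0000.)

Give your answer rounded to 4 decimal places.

Answer: 1.6000

Derivation:
Step 0: x=[5.0000] v=[0.0000]
Step 1: x=[4.6707] v=[-1.6467]
Step 2: x=[4.0691] v=[-3.0080]
Step 3: x=[3.2995] v=[-3.8479]
Step 4: x=[2.4953] v=[-4.0208]
Step 5: x=[1.7960] v=[-3.4967]
Step 6: x=[1.3227] v=[-2.3666]
Step 7: x=[1.1574] v=[-0.8263]
Step 8: x=[1.3289] v=[0.8573]
First v>=0 after going negative at step 8, time=1.6000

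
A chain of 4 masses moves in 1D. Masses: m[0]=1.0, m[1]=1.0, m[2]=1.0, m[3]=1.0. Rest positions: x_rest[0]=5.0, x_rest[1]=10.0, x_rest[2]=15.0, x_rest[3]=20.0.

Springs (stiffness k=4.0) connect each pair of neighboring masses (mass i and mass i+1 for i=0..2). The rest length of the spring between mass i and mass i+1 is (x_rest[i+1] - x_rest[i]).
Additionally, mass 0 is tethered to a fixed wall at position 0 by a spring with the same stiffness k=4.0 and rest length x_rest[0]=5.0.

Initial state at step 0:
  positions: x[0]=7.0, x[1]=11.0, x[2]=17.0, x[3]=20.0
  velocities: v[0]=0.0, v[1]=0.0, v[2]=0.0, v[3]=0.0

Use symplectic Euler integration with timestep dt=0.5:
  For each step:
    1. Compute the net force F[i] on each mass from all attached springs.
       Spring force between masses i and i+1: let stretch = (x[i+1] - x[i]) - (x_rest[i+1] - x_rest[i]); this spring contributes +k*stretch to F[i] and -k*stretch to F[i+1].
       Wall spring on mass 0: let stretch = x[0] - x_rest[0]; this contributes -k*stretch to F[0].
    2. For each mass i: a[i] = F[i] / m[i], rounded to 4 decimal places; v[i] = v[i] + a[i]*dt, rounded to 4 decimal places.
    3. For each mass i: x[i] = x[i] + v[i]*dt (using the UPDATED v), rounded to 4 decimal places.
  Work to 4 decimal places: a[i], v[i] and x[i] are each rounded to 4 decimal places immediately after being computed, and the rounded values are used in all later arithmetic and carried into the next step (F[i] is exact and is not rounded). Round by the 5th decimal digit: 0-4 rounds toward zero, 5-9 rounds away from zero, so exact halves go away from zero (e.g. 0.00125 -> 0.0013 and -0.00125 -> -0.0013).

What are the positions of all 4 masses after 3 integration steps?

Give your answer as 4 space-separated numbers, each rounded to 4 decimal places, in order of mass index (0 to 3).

Answer: 3.0000 11.0000 14.0000 22.0000

Derivation:
Step 0: x=[7.0000 11.0000 17.0000 20.0000] v=[0.0000 0.0000 0.0000 0.0000]
Step 1: x=[4.0000 13.0000 14.0000 22.0000] v=[-6.0000 4.0000 -6.0000 4.0000]
Step 2: x=[6.0000 7.0000 18.0000 21.0000] v=[4.0000 -12.0000 8.0000 -2.0000]
Step 3: x=[3.0000 11.0000 14.0000 22.0000] v=[-6.0000 8.0000 -8.0000 2.0000]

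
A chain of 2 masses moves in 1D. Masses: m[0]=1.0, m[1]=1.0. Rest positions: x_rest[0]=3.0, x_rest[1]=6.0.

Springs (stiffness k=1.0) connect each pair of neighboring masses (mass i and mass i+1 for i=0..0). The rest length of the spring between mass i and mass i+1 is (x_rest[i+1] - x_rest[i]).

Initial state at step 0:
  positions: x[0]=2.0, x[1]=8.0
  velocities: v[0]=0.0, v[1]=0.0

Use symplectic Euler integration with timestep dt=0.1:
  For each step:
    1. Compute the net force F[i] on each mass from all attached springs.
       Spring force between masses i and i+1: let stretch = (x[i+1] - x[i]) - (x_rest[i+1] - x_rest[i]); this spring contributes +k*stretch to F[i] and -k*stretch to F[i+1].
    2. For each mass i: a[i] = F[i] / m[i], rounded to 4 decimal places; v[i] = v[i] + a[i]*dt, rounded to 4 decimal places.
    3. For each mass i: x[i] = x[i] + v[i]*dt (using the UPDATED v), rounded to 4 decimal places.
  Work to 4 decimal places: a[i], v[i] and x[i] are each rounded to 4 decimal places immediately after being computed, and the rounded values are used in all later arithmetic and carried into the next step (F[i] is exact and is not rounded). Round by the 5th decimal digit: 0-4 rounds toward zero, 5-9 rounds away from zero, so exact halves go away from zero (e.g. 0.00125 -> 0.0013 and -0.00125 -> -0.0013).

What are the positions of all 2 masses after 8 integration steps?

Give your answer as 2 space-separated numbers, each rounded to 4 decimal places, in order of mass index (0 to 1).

Answer: 2.9595 7.0406

Derivation:
Step 0: x=[2.0000 8.0000] v=[0.0000 0.0000]
Step 1: x=[2.0300 7.9700] v=[0.3000 -0.3000]
Step 2: x=[2.0894 7.9106] v=[0.5940 -0.5940]
Step 3: x=[2.1770 7.8230] v=[0.8761 -0.8761]
Step 4: x=[2.2911 7.7089] v=[1.1407 -1.1407]
Step 5: x=[2.4294 7.5707] v=[1.3825 -1.3825]
Step 6: x=[2.5891 7.4110] v=[1.5966 -1.5966]
Step 7: x=[2.7670 7.2331] v=[1.7788 -1.7788]
Step 8: x=[2.9595 7.0406] v=[1.9254 -1.9254]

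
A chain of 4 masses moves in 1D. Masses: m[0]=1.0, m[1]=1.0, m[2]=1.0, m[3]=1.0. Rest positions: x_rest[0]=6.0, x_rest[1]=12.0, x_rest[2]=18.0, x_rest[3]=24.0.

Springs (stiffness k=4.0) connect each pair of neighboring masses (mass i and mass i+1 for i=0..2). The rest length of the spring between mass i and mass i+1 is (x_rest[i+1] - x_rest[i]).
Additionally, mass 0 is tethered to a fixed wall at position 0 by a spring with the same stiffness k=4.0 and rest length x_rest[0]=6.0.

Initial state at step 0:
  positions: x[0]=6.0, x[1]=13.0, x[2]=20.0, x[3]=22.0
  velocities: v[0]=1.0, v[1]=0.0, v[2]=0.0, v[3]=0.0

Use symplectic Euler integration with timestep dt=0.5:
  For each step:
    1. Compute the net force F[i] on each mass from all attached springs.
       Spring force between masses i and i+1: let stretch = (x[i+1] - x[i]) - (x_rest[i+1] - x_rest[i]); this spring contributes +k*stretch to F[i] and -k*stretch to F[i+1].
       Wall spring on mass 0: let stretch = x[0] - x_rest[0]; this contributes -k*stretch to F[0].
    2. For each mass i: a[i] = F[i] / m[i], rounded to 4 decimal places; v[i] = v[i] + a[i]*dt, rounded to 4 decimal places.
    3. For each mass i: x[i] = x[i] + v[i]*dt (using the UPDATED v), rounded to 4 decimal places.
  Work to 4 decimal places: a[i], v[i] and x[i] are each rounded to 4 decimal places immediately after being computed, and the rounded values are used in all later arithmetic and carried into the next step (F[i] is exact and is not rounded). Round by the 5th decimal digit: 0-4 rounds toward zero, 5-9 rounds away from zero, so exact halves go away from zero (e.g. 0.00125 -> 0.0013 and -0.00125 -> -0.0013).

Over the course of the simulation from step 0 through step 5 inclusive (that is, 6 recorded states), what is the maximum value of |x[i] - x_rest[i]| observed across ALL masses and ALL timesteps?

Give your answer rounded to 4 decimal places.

Step 0: x=[6.0000 13.0000 20.0000 22.0000] v=[1.0000 0.0000 0.0000 0.0000]
Step 1: x=[7.5000 13.0000 15.0000 26.0000] v=[3.0000 0.0000 -10.0000 8.0000]
Step 2: x=[7.0000 9.5000 19.0000 25.0000] v=[-1.0000 -7.0000 8.0000 -2.0000]
Step 3: x=[2.0000 13.0000 19.5000 24.0000] v=[-10.0000 7.0000 1.0000 -2.0000]
Step 4: x=[6.0000 12.0000 18.0000 24.5000] v=[8.0000 -2.0000 -3.0000 1.0000]
Step 5: x=[10.0000 11.0000 17.0000 24.5000] v=[8.0000 -2.0000 -2.0000 0.0000]
Max displacement = 4.0000

Answer: 4.0000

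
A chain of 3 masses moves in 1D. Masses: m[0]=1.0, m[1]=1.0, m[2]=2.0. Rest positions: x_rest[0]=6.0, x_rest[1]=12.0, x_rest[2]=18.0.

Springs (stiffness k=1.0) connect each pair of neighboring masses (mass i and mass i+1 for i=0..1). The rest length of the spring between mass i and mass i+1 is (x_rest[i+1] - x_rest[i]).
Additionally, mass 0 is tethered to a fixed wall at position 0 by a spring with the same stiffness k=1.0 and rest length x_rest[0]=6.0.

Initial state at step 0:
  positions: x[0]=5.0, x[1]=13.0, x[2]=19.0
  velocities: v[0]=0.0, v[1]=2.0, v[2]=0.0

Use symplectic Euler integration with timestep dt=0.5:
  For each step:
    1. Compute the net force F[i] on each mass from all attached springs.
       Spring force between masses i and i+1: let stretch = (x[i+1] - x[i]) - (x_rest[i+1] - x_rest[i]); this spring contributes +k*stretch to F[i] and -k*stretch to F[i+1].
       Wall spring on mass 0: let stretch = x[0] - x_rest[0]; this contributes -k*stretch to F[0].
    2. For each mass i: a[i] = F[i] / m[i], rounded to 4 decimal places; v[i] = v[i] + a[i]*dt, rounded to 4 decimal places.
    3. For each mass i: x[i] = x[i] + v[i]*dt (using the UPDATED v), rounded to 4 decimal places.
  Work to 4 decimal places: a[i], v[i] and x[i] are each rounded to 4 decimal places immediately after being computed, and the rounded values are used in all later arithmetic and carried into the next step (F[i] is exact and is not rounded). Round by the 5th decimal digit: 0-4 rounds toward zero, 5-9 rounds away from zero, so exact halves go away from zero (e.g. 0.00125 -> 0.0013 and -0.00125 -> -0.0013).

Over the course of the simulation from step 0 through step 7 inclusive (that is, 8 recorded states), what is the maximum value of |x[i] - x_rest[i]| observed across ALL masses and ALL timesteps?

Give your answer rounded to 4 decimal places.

Step 0: x=[5.0000 13.0000 19.0000] v=[0.0000 2.0000 0.0000]
Step 1: x=[5.7500 13.5000 19.0000] v=[1.5000 1.0000 0.0000]
Step 2: x=[7.0000 13.4375 19.0625] v=[2.5000 -0.1250 0.1250]
Step 3: x=[8.1094 13.1719 19.1719] v=[2.2188 -0.5313 0.2188]
Step 4: x=[8.4571 13.1406 19.2813] v=[0.6954 -0.0626 0.2188]
Step 5: x=[7.8614 13.4736 19.3731] v=[-1.1914 0.6660 0.1836]
Step 6: x=[6.7034 13.8785 19.4775] v=[-2.3160 0.8097 0.2088]
Step 7: x=[5.6633 13.8894 19.6321] v=[-2.0802 0.0217 0.3091]
Max displacement = 2.4571

Answer: 2.4571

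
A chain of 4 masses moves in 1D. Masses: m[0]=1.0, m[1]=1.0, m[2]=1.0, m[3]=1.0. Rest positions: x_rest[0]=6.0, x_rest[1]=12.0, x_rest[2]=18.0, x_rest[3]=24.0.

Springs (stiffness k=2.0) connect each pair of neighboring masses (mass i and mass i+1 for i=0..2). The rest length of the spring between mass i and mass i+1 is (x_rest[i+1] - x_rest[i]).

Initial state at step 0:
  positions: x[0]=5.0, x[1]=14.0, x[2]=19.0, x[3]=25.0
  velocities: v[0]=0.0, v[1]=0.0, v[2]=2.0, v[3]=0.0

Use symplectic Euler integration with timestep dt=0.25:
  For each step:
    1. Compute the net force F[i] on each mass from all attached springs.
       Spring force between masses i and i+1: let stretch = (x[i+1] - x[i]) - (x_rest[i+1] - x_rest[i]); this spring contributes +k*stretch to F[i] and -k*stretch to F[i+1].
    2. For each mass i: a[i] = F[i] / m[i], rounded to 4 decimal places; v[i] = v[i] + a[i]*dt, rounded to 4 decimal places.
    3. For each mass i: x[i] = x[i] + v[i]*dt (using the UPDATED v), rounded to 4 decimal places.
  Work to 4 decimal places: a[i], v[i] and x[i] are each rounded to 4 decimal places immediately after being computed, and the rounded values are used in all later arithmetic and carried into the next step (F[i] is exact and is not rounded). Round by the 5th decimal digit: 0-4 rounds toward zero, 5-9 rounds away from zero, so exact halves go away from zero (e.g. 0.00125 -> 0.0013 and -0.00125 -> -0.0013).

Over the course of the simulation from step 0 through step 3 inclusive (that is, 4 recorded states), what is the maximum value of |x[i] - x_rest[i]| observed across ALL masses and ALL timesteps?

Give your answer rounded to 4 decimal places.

Step 0: x=[5.0000 14.0000 19.0000 25.0000] v=[0.0000 0.0000 2.0000 0.0000]
Step 1: x=[5.3750 13.5000 19.6250 25.0000] v=[1.5000 -2.0000 2.5000 0.0000]
Step 2: x=[6.0156 12.7500 20.1563 25.0781] v=[2.5625 -3.0000 2.1250 0.3125]
Step 3: x=[6.7480 12.0840 20.3770 25.2910] v=[2.9297 -2.6641 0.8828 0.8516]
Max displacement = 2.3770

Answer: 2.3770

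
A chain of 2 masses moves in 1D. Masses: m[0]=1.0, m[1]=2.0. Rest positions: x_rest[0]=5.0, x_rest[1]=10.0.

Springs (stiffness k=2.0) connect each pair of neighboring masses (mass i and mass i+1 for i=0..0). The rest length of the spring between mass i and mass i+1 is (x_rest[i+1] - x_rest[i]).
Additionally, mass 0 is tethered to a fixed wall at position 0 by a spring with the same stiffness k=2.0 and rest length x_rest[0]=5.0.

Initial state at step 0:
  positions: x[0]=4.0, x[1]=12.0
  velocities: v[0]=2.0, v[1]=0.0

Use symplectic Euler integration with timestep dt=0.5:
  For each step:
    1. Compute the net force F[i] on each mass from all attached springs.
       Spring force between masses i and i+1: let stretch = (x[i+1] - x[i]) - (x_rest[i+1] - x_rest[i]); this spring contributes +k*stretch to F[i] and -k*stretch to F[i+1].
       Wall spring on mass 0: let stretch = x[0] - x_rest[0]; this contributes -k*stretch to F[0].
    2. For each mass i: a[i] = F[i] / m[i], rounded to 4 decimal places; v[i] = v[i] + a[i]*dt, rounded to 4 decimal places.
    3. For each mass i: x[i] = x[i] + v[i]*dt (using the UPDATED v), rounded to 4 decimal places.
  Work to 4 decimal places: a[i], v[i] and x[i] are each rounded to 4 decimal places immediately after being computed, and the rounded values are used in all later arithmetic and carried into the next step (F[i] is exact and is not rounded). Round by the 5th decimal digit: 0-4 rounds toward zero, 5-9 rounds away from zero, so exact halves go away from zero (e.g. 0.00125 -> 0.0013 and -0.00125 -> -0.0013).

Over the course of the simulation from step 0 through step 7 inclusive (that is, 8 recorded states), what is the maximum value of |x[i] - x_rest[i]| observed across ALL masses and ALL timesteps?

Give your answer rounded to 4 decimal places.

Step 0: x=[4.0000 12.0000] v=[2.0000 0.0000]
Step 1: x=[7.0000 11.2500] v=[6.0000 -1.5000]
Step 2: x=[8.6250 10.6875] v=[3.2500 -1.1250]
Step 3: x=[6.9688 10.8594] v=[-3.3125 0.3438]
Step 4: x=[3.7735 11.3087] v=[-6.3907 0.8985]
Step 5: x=[2.4590 11.1242] v=[-2.6290 -0.3691]
Step 6: x=[4.2476 10.0234] v=[3.5772 -2.2017]
Step 7: x=[6.8003 8.7286] v=[5.1054 -2.5896]
Max displacement = 3.6250

Answer: 3.6250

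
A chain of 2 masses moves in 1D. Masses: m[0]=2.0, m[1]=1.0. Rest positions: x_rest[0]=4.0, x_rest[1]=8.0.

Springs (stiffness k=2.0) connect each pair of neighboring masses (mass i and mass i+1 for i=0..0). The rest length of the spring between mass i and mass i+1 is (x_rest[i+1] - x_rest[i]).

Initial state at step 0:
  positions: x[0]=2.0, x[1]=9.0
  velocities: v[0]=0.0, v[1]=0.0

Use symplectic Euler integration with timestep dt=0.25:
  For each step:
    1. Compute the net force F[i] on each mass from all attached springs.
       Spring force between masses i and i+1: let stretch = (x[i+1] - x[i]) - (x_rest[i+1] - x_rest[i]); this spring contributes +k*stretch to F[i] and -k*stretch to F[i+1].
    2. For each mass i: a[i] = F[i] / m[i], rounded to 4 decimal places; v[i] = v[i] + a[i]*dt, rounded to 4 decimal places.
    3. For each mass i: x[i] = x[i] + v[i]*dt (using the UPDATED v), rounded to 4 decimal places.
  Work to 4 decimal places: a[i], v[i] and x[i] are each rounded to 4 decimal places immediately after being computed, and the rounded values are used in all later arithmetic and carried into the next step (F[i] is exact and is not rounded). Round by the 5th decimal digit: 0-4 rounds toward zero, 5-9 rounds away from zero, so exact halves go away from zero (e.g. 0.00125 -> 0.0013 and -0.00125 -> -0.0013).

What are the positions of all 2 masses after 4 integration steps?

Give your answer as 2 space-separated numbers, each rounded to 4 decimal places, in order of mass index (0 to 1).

Step 0: x=[2.0000 9.0000] v=[0.0000 0.0000]
Step 1: x=[2.1875 8.6250] v=[0.7500 -1.5000]
Step 2: x=[2.5274 7.9453] v=[1.3594 -2.7188]
Step 3: x=[2.9559 7.0884] v=[1.7139 -3.4278]
Step 4: x=[3.3927 6.2149] v=[1.7470 -3.4941]

Answer: 3.3927 6.2149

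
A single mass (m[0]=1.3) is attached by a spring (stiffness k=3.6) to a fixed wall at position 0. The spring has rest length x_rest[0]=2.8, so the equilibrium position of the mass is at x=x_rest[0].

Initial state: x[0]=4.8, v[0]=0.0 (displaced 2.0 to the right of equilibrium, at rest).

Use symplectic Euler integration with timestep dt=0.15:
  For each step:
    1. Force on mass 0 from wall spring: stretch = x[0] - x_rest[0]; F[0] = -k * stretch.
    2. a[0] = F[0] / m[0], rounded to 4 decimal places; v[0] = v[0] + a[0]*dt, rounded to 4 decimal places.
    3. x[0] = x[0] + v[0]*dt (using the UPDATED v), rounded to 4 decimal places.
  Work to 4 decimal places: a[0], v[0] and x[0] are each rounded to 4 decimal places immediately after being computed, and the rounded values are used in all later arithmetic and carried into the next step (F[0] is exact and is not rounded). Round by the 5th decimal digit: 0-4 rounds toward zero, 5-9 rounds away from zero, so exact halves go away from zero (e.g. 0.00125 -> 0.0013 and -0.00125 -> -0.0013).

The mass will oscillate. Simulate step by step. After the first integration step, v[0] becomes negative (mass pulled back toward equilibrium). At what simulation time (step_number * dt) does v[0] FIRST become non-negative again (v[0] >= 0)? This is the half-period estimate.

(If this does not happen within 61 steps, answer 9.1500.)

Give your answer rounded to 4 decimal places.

Step 0: x=[4.8000] v=[0.0000]
Step 1: x=[4.6754] v=[-0.8308]
Step 2: x=[4.4339] v=[-1.6098]
Step 3: x=[4.0906] v=[-2.2885]
Step 4: x=[3.6669] v=[-2.8246]
Step 5: x=[3.1892] v=[-3.1847]
Step 6: x=[2.6872] v=[-3.3464]
Step 7: x=[2.1923] v=[-3.2995]
Step 8: x=[1.7352] v=[-3.0471]
Step 9: x=[1.3445] v=[-2.6048]
Step 10: x=[1.0445] v=[-2.0002]
Step 11: x=[0.8539] v=[-1.2710]
Step 12: x=[0.7845] v=[-0.4626]
Step 13: x=[0.8407] v=[0.3746]
First v>=0 after going negative at step 13, time=1.9500

Answer: 1.9500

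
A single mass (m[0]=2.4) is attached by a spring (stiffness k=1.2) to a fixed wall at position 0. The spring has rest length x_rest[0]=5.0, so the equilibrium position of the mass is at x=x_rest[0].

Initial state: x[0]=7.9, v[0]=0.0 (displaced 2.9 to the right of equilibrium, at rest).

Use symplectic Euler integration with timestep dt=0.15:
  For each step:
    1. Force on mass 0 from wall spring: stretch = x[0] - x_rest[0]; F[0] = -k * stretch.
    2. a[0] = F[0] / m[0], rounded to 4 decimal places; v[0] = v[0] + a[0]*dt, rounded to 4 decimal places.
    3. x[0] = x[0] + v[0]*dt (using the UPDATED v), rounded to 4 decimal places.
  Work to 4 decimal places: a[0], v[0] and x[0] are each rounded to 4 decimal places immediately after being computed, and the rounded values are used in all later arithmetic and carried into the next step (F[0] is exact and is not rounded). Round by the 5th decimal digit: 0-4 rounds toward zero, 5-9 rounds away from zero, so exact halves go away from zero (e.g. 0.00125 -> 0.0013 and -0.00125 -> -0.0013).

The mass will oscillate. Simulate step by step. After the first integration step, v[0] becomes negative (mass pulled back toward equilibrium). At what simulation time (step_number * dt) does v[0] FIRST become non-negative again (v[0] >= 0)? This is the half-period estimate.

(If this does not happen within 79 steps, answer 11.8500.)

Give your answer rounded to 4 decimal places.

Step 0: x=[7.9000] v=[0.0000]
Step 1: x=[7.8674] v=[-0.2175]
Step 2: x=[7.8025] v=[-0.4326]
Step 3: x=[7.7061] v=[-0.6428]
Step 4: x=[7.5792] v=[-0.8458]
Step 5: x=[7.4233] v=[-1.0392]
Step 6: x=[7.2402] v=[-1.2210]
Step 7: x=[7.0319] v=[-1.3890]
Step 8: x=[6.8007] v=[-1.5414]
Step 9: x=[6.5492] v=[-1.6765]
Step 10: x=[6.2803] v=[-1.7927]
Step 11: x=[5.9970] v=[-1.8887]
Step 12: x=[5.7025] v=[-1.9635]
Step 13: x=[5.4001] v=[-2.0162]
Step 14: x=[5.0932] v=[-2.0462]
Step 15: x=[4.7852] v=[-2.0532]
Step 16: x=[4.4796] v=[-2.0371]
Step 17: x=[4.1799] v=[-1.9981]
Step 18: x=[3.8894] v=[-1.9366]
Step 19: x=[3.6114] v=[-1.8533]
Step 20: x=[3.3490] v=[-1.7492]
Step 21: x=[3.1052] v=[-1.6254]
Step 22: x=[2.8827] v=[-1.4833]
Step 23: x=[2.6840] v=[-1.3245]
Step 24: x=[2.5114] v=[-1.1508]
Step 25: x=[2.3668] v=[-0.9642]
Step 26: x=[2.2518] v=[-0.7667]
Step 27: x=[2.1677] v=[-0.5606]
Step 28: x=[2.1155] v=[-0.3482]
Step 29: x=[2.0957] v=[-0.1319]
Step 30: x=[2.1086] v=[0.0859]
First v>=0 after going negative at step 30, time=4.5000

Answer: 4.5000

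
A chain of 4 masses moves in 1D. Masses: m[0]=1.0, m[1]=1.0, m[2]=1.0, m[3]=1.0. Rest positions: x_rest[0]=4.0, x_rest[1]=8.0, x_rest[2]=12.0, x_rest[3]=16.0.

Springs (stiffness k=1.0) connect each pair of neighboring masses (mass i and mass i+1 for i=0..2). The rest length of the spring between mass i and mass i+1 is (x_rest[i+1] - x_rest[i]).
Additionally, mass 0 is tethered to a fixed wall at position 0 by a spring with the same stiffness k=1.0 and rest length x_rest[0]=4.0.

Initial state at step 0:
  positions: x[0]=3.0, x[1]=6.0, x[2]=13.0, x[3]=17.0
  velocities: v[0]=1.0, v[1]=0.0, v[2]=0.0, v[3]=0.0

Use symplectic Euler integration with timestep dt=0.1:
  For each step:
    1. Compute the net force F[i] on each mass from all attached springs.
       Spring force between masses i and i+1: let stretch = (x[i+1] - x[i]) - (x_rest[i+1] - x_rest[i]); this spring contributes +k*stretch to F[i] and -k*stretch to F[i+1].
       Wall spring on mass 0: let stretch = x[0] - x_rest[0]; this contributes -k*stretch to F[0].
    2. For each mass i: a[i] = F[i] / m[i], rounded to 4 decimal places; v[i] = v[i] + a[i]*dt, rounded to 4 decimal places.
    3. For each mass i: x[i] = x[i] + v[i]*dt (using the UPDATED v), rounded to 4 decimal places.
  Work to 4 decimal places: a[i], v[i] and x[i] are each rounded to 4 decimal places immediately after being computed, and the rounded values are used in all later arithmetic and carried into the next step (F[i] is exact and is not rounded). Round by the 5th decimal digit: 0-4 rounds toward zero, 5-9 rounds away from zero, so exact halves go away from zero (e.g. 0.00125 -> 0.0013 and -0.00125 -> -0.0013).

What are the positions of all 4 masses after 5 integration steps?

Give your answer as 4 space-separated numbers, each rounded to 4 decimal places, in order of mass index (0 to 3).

Answer: 3.4745 6.5817 12.5843 16.9899

Derivation:
Step 0: x=[3.0000 6.0000 13.0000 17.0000] v=[1.0000 0.0000 0.0000 0.0000]
Step 1: x=[3.1000 6.0400 12.9700 17.0000] v=[1.0000 0.4000 -0.3000 0.0000]
Step 2: x=[3.1984 6.1199 12.9110 16.9997] v=[0.9840 0.7990 -0.5900 -0.0030]
Step 3: x=[3.2940 6.2385 12.8250 16.9985] v=[0.9563 1.1860 -0.8602 -0.0119]
Step 4: x=[3.3861 6.3935 12.7149 16.9956] v=[0.9214 1.5502 -1.1015 -0.0293]
Step 5: x=[3.4745 6.5817 12.5843 16.9899] v=[0.8835 1.8816 -1.3056 -0.0574]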